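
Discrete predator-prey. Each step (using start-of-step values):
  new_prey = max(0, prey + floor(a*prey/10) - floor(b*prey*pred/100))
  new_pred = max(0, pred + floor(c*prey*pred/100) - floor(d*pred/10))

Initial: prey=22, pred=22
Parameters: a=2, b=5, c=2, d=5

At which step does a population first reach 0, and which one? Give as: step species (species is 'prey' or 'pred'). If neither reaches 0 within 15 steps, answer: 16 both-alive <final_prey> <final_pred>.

Step 1: prey: 22+4-24=2; pred: 22+9-11=20
Step 2: prey: 2+0-2=0; pred: 20+0-10=10
First extinction: prey at step 2

Answer: 2 prey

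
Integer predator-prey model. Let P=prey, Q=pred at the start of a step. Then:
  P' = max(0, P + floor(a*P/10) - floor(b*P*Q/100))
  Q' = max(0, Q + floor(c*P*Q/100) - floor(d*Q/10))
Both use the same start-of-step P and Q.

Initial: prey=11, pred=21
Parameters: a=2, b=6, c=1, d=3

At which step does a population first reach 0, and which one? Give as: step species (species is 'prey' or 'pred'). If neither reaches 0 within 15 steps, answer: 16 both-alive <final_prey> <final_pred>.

Step 1: prey: 11+2-13=0; pred: 21+2-6=17
First extinction: prey at step 1

Answer: 1 prey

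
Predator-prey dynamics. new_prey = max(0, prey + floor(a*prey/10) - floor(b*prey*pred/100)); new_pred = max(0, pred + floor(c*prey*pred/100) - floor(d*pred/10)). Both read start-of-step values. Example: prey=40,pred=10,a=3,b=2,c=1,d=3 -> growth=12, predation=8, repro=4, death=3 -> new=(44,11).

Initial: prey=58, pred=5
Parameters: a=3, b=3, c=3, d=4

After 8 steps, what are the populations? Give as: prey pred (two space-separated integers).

Answer: 0 15

Derivation:
Step 1: prey: 58+17-8=67; pred: 5+8-2=11
Step 2: prey: 67+20-22=65; pred: 11+22-4=29
Step 3: prey: 65+19-56=28; pred: 29+56-11=74
Step 4: prey: 28+8-62=0; pred: 74+62-29=107
Step 5: prey: 0+0-0=0; pred: 107+0-42=65
Step 6: prey: 0+0-0=0; pred: 65+0-26=39
Step 7: prey: 0+0-0=0; pred: 39+0-15=24
Step 8: prey: 0+0-0=0; pred: 24+0-9=15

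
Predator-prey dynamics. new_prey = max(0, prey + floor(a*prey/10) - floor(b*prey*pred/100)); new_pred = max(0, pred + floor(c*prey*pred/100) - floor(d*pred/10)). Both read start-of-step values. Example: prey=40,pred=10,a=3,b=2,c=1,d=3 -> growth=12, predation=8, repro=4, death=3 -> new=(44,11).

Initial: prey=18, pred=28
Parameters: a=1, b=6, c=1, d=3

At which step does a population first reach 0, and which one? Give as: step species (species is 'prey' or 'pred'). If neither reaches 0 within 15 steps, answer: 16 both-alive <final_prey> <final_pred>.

Answer: 1 prey

Derivation:
Step 1: prey: 18+1-30=0; pred: 28+5-8=25
First extinction: prey at step 1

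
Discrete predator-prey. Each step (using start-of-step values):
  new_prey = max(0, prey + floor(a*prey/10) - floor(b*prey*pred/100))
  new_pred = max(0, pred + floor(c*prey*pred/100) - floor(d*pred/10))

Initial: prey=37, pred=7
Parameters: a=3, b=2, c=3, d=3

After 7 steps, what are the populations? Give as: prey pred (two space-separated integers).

Step 1: prey: 37+11-5=43; pred: 7+7-2=12
Step 2: prey: 43+12-10=45; pred: 12+15-3=24
Step 3: prey: 45+13-21=37; pred: 24+32-7=49
Step 4: prey: 37+11-36=12; pred: 49+54-14=89
Step 5: prey: 12+3-21=0; pred: 89+32-26=95
Step 6: prey: 0+0-0=0; pred: 95+0-28=67
Step 7: prey: 0+0-0=0; pred: 67+0-20=47

Answer: 0 47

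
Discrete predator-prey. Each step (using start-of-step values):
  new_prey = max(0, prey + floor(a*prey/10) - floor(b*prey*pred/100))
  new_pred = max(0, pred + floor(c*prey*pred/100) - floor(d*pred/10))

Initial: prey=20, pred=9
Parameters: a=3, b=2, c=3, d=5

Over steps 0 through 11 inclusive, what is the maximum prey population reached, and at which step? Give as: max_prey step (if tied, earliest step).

Answer: 28 4

Derivation:
Step 1: prey: 20+6-3=23; pred: 9+5-4=10
Step 2: prey: 23+6-4=25; pred: 10+6-5=11
Step 3: prey: 25+7-5=27; pred: 11+8-5=14
Step 4: prey: 27+8-7=28; pred: 14+11-7=18
Step 5: prey: 28+8-10=26; pred: 18+15-9=24
Step 6: prey: 26+7-12=21; pred: 24+18-12=30
Step 7: prey: 21+6-12=15; pred: 30+18-15=33
Step 8: prey: 15+4-9=10; pred: 33+14-16=31
Step 9: prey: 10+3-6=7; pred: 31+9-15=25
Step 10: prey: 7+2-3=6; pred: 25+5-12=18
Step 11: prey: 6+1-2=5; pred: 18+3-9=12
Max prey = 28 at step 4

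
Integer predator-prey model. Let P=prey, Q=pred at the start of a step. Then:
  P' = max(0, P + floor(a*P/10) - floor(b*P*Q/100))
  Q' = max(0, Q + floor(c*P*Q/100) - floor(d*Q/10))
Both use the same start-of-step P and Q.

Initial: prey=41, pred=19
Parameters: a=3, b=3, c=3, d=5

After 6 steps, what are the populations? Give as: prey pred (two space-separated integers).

Answer: 0 5

Derivation:
Step 1: prey: 41+12-23=30; pred: 19+23-9=33
Step 2: prey: 30+9-29=10; pred: 33+29-16=46
Step 3: prey: 10+3-13=0; pred: 46+13-23=36
Step 4: prey: 0+0-0=0; pred: 36+0-18=18
Step 5: prey: 0+0-0=0; pred: 18+0-9=9
Step 6: prey: 0+0-0=0; pred: 9+0-4=5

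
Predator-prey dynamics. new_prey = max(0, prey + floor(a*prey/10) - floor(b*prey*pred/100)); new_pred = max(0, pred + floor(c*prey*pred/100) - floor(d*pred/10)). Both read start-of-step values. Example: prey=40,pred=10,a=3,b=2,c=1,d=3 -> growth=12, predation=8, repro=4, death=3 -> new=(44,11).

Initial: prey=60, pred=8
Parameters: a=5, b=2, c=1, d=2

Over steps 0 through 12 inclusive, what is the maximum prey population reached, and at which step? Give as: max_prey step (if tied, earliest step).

Answer: 121 3

Derivation:
Step 1: prey: 60+30-9=81; pred: 8+4-1=11
Step 2: prey: 81+40-17=104; pred: 11+8-2=17
Step 3: prey: 104+52-35=121; pred: 17+17-3=31
Step 4: prey: 121+60-75=106; pred: 31+37-6=62
Step 5: prey: 106+53-131=28; pred: 62+65-12=115
Step 6: prey: 28+14-64=0; pred: 115+32-23=124
Step 7: prey: 0+0-0=0; pred: 124+0-24=100
Step 8: prey: 0+0-0=0; pred: 100+0-20=80
Step 9: prey: 0+0-0=0; pred: 80+0-16=64
Step 10: prey: 0+0-0=0; pred: 64+0-12=52
Step 11: prey: 0+0-0=0; pred: 52+0-10=42
Step 12: prey: 0+0-0=0; pred: 42+0-8=34
Max prey = 121 at step 3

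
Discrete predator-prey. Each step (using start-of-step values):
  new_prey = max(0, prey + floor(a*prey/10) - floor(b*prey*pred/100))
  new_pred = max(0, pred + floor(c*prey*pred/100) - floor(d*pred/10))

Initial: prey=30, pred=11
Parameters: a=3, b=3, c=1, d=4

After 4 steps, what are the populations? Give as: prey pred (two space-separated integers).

Step 1: prey: 30+9-9=30; pred: 11+3-4=10
Step 2: prey: 30+9-9=30; pred: 10+3-4=9
Step 3: prey: 30+9-8=31; pred: 9+2-3=8
Step 4: prey: 31+9-7=33; pred: 8+2-3=7

Answer: 33 7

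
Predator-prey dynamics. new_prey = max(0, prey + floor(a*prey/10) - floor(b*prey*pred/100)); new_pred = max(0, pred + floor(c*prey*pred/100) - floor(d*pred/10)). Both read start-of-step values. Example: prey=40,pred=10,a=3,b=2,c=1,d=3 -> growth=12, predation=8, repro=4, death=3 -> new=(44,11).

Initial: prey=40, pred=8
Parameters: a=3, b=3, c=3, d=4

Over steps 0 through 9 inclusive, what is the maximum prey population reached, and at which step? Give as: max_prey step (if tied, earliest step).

Step 1: prey: 40+12-9=43; pred: 8+9-3=14
Step 2: prey: 43+12-18=37; pred: 14+18-5=27
Step 3: prey: 37+11-29=19; pred: 27+29-10=46
Step 4: prey: 19+5-26=0; pred: 46+26-18=54
Step 5: prey: 0+0-0=0; pred: 54+0-21=33
Step 6: prey: 0+0-0=0; pred: 33+0-13=20
Step 7: prey: 0+0-0=0; pred: 20+0-8=12
Step 8: prey: 0+0-0=0; pred: 12+0-4=8
Step 9: prey: 0+0-0=0; pred: 8+0-3=5
Max prey = 43 at step 1

Answer: 43 1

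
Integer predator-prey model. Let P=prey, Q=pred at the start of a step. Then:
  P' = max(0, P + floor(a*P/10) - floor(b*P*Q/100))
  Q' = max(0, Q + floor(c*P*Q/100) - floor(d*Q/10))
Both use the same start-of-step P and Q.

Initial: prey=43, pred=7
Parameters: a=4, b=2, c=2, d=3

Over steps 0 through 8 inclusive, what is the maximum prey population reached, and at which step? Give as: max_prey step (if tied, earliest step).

Step 1: prey: 43+17-6=54; pred: 7+6-2=11
Step 2: prey: 54+21-11=64; pred: 11+11-3=19
Step 3: prey: 64+25-24=65; pred: 19+24-5=38
Step 4: prey: 65+26-49=42; pred: 38+49-11=76
Step 5: prey: 42+16-63=0; pred: 76+63-22=117
Step 6: prey: 0+0-0=0; pred: 117+0-35=82
Step 7: prey: 0+0-0=0; pred: 82+0-24=58
Step 8: prey: 0+0-0=0; pred: 58+0-17=41
Max prey = 65 at step 3

Answer: 65 3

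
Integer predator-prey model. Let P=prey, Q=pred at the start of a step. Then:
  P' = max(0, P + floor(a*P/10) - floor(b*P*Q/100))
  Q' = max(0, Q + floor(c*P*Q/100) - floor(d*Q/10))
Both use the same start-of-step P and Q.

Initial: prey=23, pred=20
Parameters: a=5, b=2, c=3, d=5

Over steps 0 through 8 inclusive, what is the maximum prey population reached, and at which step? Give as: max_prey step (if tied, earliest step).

Step 1: prey: 23+11-9=25; pred: 20+13-10=23
Step 2: prey: 25+12-11=26; pred: 23+17-11=29
Step 3: prey: 26+13-15=24; pred: 29+22-14=37
Step 4: prey: 24+12-17=19; pred: 37+26-18=45
Step 5: prey: 19+9-17=11; pred: 45+25-22=48
Step 6: prey: 11+5-10=6; pred: 48+15-24=39
Step 7: prey: 6+3-4=5; pred: 39+7-19=27
Step 8: prey: 5+2-2=5; pred: 27+4-13=18
Max prey = 26 at step 2

Answer: 26 2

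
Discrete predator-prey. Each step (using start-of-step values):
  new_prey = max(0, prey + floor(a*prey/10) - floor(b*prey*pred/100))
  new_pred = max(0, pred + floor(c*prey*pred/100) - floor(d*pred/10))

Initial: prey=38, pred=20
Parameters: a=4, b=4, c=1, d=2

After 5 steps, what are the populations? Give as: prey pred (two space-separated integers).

Step 1: prey: 38+15-30=23; pred: 20+7-4=23
Step 2: prey: 23+9-21=11; pred: 23+5-4=24
Step 3: prey: 11+4-10=5; pred: 24+2-4=22
Step 4: prey: 5+2-4=3; pred: 22+1-4=19
Step 5: prey: 3+1-2=2; pred: 19+0-3=16

Answer: 2 16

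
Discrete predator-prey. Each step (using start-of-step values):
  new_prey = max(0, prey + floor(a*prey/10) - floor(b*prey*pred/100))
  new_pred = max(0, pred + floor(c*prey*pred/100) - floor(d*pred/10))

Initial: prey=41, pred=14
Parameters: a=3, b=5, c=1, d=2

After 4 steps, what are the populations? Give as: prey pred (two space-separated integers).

Step 1: prey: 41+12-28=25; pred: 14+5-2=17
Step 2: prey: 25+7-21=11; pred: 17+4-3=18
Step 3: prey: 11+3-9=5; pred: 18+1-3=16
Step 4: prey: 5+1-4=2; pred: 16+0-3=13

Answer: 2 13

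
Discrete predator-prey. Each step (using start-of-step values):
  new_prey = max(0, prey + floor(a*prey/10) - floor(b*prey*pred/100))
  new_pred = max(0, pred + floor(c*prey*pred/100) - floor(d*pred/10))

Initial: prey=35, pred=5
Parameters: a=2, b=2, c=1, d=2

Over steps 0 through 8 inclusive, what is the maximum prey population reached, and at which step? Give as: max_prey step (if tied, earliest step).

Step 1: prey: 35+7-3=39; pred: 5+1-1=5
Step 2: prey: 39+7-3=43; pred: 5+1-1=5
Step 3: prey: 43+8-4=47; pred: 5+2-1=6
Step 4: prey: 47+9-5=51; pred: 6+2-1=7
Step 5: prey: 51+10-7=54; pred: 7+3-1=9
Step 6: prey: 54+10-9=55; pred: 9+4-1=12
Step 7: prey: 55+11-13=53; pred: 12+6-2=16
Step 8: prey: 53+10-16=47; pred: 16+8-3=21
Max prey = 55 at step 6

Answer: 55 6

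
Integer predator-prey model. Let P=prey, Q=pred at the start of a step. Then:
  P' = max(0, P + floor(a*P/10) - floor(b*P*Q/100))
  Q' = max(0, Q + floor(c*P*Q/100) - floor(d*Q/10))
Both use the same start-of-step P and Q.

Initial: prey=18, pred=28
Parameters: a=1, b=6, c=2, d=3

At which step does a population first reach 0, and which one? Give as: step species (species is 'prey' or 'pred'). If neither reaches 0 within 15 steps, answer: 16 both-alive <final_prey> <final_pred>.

Step 1: prey: 18+1-30=0; pred: 28+10-8=30
First extinction: prey at step 1

Answer: 1 prey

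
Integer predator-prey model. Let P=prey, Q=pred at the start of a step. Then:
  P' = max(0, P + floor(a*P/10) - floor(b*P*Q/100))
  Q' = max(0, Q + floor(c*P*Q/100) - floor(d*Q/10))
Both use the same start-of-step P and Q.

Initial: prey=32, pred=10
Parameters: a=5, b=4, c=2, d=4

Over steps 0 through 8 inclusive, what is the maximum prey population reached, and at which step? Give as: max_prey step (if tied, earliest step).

Step 1: prey: 32+16-12=36; pred: 10+6-4=12
Step 2: prey: 36+18-17=37; pred: 12+8-4=16
Step 3: prey: 37+18-23=32; pred: 16+11-6=21
Step 4: prey: 32+16-26=22; pred: 21+13-8=26
Step 5: prey: 22+11-22=11; pred: 26+11-10=27
Step 6: prey: 11+5-11=5; pred: 27+5-10=22
Step 7: prey: 5+2-4=3; pred: 22+2-8=16
Step 8: prey: 3+1-1=3; pred: 16+0-6=10
Max prey = 37 at step 2

Answer: 37 2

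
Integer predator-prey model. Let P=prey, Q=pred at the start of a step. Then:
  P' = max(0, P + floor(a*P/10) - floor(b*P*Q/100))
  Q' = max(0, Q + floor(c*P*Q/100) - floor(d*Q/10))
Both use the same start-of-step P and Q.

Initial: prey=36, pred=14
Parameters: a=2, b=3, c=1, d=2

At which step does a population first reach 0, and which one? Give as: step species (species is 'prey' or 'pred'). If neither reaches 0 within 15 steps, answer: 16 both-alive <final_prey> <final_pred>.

Step 1: prey: 36+7-15=28; pred: 14+5-2=17
Step 2: prey: 28+5-14=19; pred: 17+4-3=18
Step 3: prey: 19+3-10=12; pred: 18+3-3=18
Step 4: prey: 12+2-6=8; pred: 18+2-3=17
Step 5: prey: 8+1-4=5; pred: 17+1-3=15
Step 6: prey: 5+1-2=4; pred: 15+0-3=12
Step 7: prey: 4+0-1=3; pred: 12+0-2=10
Step 8: prey: 3+0-0=3; pred: 10+0-2=8
Step 9: prey: 3+0-0=3; pred: 8+0-1=7
Step 10: prey: 3+0-0=3; pred: 7+0-1=6
Step 11: prey: 3+0-0=3; pred: 6+0-1=5
Step 12: prey: 3+0-0=3; pred: 5+0-1=4
Step 13: prey: 3+0-0=3; pred: 4+0-0=4
Steps 14-15: state stable at prey=3, pred=4 (no change)
No extinction within 15 steps

Answer: 16 both-alive 3 4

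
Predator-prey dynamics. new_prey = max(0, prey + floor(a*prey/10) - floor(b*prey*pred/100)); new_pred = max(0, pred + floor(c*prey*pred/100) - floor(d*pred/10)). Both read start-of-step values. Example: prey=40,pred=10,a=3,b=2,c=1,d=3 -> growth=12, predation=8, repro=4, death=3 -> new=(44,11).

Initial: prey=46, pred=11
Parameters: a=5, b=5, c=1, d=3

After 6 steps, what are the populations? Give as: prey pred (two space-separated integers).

Step 1: prey: 46+23-25=44; pred: 11+5-3=13
Step 2: prey: 44+22-28=38; pred: 13+5-3=15
Step 3: prey: 38+19-28=29; pred: 15+5-4=16
Step 4: prey: 29+14-23=20; pred: 16+4-4=16
Step 5: prey: 20+10-16=14; pred: 16+3-4=15
Step 6: prey: 14+7-10=11; pred: 15+2-4=13

Answer: 11 13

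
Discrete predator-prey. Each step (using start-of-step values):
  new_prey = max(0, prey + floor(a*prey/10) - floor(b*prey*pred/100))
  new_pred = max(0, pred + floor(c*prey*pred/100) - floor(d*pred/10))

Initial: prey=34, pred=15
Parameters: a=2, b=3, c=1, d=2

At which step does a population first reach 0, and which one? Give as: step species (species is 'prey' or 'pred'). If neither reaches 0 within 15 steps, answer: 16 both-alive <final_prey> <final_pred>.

Step 1: prey: 34+6-15=25; pred: 15+5-3=17
Step 2: prey: 25+5-12=18; pred: 17+4-3=18
Step 3: prey: 18+3-9=12; pred: 18+3-3=18
Step 4: prey: 12+2-6=8; pred: 18+2-3=17
Step 5: prey: 8+1-4=5; pred: 17+1-3=15
Step 6: prey: 5+1-2=4; pred: 15+0-3=12
Step 7: prey: 4+0-1=3; pred: 12+0-2=10
Step 8: prey: 3+0-0=3; pred: 10+0-2=8
Step 9: prey: 3+0-0=3; pred: 8+0-1=7
Step 10: prey: 3+0-0=3; pred: 7+0-1=6
Step 11: prey: 3+0-0=3; pred: 6+0-1=5
Step 12: prey: 3+0-0=3; pred: 5+0-1=4
Step 13: prey: 3+0-0=3; pred: 4+0-0=4
Steps 14-15: state stable at prey=3, pred=4 (no change)
No extinction within 15 steps

Answer: 16 both-alive 3 4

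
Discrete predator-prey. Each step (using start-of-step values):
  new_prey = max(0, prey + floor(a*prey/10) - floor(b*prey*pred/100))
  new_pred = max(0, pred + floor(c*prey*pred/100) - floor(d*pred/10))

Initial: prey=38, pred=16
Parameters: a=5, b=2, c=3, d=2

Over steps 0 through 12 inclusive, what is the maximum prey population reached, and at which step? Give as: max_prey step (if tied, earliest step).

Step 1: prey: 38+19-12=45; pred: 16+18-3=31
Step 2: prey: 45+22-27=40; pred: 31+41-6=66
Step 3: prey: 40+20-52=8; pred: 66+79-13=132
Step 4: prey: 8+4-21=0; pred: 132+31-26=137
Step 5: prey: 0+0-0=0; pred: 137+0-27=110
Step 6: prey: 0+0-0=0; pred: 110+0-22=88
Step 7: prey: 0+0-0=0; pred: 88+0-17=71
Step 8: prey: 0+0-0=0; pred: 71+0-14=57
Step 9: prey: 0+0-0=0; pred: 57+0-11=46
Step 10: prey: 0+0-0=0; pred: 46+0-9=37
Step 11: prey: 0+0-0=0; pred: 37+0-7=30
Step 12: prey: 0+0-0=0; pred: 30+0-6=24
Max prey = 45 at step 1

Answer: 45 1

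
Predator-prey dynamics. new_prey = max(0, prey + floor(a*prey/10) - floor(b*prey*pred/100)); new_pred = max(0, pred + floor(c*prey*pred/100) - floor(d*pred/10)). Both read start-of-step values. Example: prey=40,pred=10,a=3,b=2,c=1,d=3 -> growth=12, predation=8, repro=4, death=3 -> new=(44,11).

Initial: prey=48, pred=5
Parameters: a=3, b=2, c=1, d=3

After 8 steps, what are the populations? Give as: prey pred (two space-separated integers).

Step 1: prey: 48+14-4=58; pred: 5+2-1=6
Step 2: prey: 58+17-6=69; pred: 6+3-1=8
Step 3: prey: 69+20-11=78; pred: 8+5-2=11
Step 4: prey: 78+23-17=84; pred: 11+8-3=16
Step 5: prey: 84+25-26=83; pred: 16+13-4=25
Step 6: prey: 83+24-41=66; pred: 25+20-7=38
Step 7: prey: 66+19-50=35; pred: 38+25-11=52
Step 8: prey: 35+10-36=9; pred: 52+18-15=55

Answer: 9 55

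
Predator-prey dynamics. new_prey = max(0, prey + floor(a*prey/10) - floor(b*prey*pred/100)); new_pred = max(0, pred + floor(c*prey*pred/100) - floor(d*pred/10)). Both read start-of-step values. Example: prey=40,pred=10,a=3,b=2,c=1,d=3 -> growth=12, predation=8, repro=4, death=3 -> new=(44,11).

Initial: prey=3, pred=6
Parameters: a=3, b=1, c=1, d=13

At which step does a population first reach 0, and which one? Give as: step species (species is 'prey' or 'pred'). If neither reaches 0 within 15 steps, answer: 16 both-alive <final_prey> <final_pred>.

Answer: 1 pred

Derivation:
Step 1: prey: 3+0-0=3; pred: 6+0-7=0
First extinction: pred at step 1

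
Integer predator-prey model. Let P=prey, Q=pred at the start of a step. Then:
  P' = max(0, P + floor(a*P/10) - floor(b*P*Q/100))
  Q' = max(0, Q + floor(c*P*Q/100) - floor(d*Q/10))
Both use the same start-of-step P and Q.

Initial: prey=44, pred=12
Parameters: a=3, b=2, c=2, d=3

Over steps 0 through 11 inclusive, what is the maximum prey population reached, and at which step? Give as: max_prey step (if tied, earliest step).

Step 1: prey: 44+13-10=47; pred: 12+10-3=19
Step 2: prey: 47+14-17=44; pred: 19+17-5=31
Step 3: prey: 44+13-27=30; pred: 31+27-9=49
Step 4: prey: 30+9-29=10; pred: 49+29-14=64
Step 5: prey: 10+3-12=1; pred: 64+12-19=57
Step 6: prey: 1+0-1=0; pred: 57+1-17=41
Step 7: prey: 0+0-0=0; pred: 41+0-12=29
Step 8: prey: 0+0-0=0; pred: 29+0-8=21
Step 9: prey: 0+0-0=0; pred: 21+0-6=15
Step 10: prey: 0+0-0=0; pred: 15+0-4=11
Step 11: prey: 0+0-0=0; pred: 11+0-3=8
Max prey = 47 at step 1

Answer: 47 1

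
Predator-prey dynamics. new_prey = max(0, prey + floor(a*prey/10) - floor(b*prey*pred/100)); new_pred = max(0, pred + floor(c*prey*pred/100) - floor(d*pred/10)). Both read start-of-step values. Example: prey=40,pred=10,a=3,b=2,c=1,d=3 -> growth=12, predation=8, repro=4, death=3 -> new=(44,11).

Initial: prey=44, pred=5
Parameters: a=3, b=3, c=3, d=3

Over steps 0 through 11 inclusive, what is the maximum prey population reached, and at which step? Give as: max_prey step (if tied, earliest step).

Answer: 51 1

Derivation:
Step 1: prey: 44+13-6=51; pred: 5+6-1=10
Step 2: prey: 51+15-15=51; pred: 10+15-3=22
Step 3: prey: 51+15-33=33; pred: 22+33-6=49
Step 4: prey: 33+9-48=0; pred: 49+48-14=83
Step 5: prey: 0+0-0=0; pred: 83+0-24=59
Step 6: prey: 0+0-0=0; pred: 59+0-17=42
Step 7: prey: 0+0-0=0; pred: 42+0-12=30
Step 8: prey: 0+0-0=0; pred: 30+0-9=21
Step 9: prey: 0+0-0=0; pred: 21+0-6=15
Step 10: prey: 0+0-0=0; pred: 15+0-4=11
Step 11: prey: 0+0-0=0; pred: 11+0-3=8
Max prey = 51 at step 1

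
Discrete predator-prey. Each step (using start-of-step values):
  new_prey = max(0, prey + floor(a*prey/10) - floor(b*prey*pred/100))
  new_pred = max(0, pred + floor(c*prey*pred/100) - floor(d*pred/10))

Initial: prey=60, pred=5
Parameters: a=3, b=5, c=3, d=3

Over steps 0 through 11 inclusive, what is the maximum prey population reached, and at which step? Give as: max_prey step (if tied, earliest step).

Answer: 63 1

Derivation:
Step 1: prey: 60+18-15=63; pred: 5+9-1=13
Step 2: prey: 63+18-40=41; pred: 13+24-3=34
Step 3: prey: 41+12-69=0; pred: 34+41-10=65
Step 4: prey: 0+0-0=0; pred: 65+0-19=46
Step 5: prey: 0+0-0=0; pred: 46+0-13=33
Step 6: prey: 0+0-0=0; pred: 33+0-9=24
Step 7: prey: 0+0-0=0; pred: 24+0-7=17
Step 8: prey: 0+0-0=0; pred: 17+0-5=12
Step 9: prey: 0+0-0=0; pred: 12+0-3=9
Step 10: prey: 0+0-0=0; pred: 9+0-2=7
Step 11: prey: 0+0-0=0; pred: 7+0-2=5
Max prey = 63 at step 1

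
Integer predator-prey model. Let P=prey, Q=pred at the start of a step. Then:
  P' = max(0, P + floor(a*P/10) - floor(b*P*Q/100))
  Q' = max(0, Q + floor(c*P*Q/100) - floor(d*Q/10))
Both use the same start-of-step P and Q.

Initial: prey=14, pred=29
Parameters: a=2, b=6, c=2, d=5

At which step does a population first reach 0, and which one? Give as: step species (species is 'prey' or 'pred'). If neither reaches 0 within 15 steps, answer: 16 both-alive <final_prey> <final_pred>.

Answer: 1 prey

Derivation:
Step 1: prey: 14+2-24=0; pred: 29+8-14=23
First extinction: prey at step 1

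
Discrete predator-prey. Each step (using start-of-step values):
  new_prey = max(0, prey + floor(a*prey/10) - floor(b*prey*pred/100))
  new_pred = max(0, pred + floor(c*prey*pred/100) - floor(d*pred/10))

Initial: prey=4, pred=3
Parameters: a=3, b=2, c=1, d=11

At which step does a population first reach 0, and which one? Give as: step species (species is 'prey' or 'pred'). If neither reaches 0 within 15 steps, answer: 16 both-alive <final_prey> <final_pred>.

Step 1: prey: 4+1-0=5; pred: 3+0-3=0
First extinction: pred at step 1

Answer: 1 pred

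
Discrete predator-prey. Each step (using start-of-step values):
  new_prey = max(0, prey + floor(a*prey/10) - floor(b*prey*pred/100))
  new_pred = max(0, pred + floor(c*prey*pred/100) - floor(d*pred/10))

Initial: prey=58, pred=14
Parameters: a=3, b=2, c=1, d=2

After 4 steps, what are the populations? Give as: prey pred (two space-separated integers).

Step 1: prey: 58+17-16=59; pred: 14+8-2=20
Step 2: prey: 59+17-23=53; pred: 20+11-4=27
Step 3: prey: 53+15-28=40; pred: 27+14-5=36
Step 4: prey: 40+12-28=24; pred: 36+14-7=43

Answer: 24 43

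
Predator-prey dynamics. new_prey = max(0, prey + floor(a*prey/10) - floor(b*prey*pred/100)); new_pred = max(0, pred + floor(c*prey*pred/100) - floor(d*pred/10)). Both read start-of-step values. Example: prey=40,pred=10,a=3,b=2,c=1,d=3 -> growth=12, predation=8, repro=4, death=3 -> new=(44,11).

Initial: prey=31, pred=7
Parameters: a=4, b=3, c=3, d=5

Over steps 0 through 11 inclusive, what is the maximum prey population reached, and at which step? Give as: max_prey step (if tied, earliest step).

Answer: 40 2

Derivation:
Step 1: prey: 31+12-6=37; pred: 7+6-3=10
Step 2: prey: 37+14-11=40; pred: 10+11-5=16
Step 3: prey: 40+16-19=37; pred: 16+19-8=27
Step 4: prey: 37+14-29=22; pred: 27+29-13=43
Step 5: prey: 22+8-28=2; pred: 43+28-21=50
Step 6: prey: 2+0-3=0; pred: 50+3-25=28
Step 7: prey: 0+0-0=0; pred: 28+0-14=14
Step 8: prey: 0+0-0=0; pred: 14+0-7=7
Step 9: prey: 0+0-0=0; pred: 7+0-3=4
Step 10: prey: 0+0-0=0; pred: 4+0-2=2
Step 11: prey: 0+0-0=0; pred: 2+0-1=1
Max prey = 40 at step 2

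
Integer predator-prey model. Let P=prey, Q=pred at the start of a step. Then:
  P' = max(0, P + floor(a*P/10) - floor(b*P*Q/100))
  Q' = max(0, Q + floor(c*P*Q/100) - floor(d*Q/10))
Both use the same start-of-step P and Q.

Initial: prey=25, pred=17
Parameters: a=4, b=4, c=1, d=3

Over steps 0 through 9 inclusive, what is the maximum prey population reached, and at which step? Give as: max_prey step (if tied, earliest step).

Step 1: prey: 25+10-17=18; pred: 17+4-5=16
Step 2: prey: 18+7-11=14; pred: 16+2-4=14
Step 3: prey: 14+5-7=12; pred: 14+1-4=11
Step 4: prey: 12+4-5=11; pred: 11+1-3=9
Step 5: prey: 11+4-3=12; pred: 9+0-2=7
Step 6: prey: 12+4-3=13; pred: 7+0-2=5
Step 7: prey: 13+5-2=16; pred: 5+0-1=4
Step 8: prey: 16+6-2=20; pred: 4+0-1=3
Step 9: prey: 20+8-2=26; pred: 3+0-0=3
Max prey = 26 at step 9

Answer: 26 9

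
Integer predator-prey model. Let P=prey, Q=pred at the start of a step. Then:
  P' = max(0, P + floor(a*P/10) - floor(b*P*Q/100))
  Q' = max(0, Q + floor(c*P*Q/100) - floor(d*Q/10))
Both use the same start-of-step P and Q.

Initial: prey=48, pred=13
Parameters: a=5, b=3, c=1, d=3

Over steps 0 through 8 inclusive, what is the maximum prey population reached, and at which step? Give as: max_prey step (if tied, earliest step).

Step 1: prey: 48+24-18=54; pred: 13+6-3=16
Step 2: prey: 54+27-25=56; pred: 16+8-4=20
Step 3: prey: 56+28-33=51; pred: 20+11-6=25
Step 4: prey: 51+25-38=38; pred: 25+12-7=30
Step 5: prey: 38+19-34=23; pred: 30+11-9=32
Step 6: prey: 23+11-22=12; pred: 32+7-9=30
Step 7: prey: 12+6-10=8; pred: 30+3-9=24
Step 8: prey: 8+4-5=7; pred: 24+1-7=18
Max prey = 56 at step 2

Answer: 56 2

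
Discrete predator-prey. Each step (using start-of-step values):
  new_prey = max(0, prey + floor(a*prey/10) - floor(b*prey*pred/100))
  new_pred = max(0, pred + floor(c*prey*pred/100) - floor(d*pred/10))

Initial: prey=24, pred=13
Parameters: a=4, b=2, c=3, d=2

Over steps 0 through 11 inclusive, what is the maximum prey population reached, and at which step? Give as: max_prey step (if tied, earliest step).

Step 1: prey: 24+9-6=27; pred: 13+9-2=20
Step 2: prey: 27+10-10=27; pred: 20+16-4=32
Step 3: prey: 27+10-17=20; pred: 32+25-6=51
Step 4: prey: 20+8-20=8; pred: 51+30-10=71
Step 5: prey: 8+3-11=0; pred: 71+17-14=74
Step 6: prey: 0+0-0=0; pred: 74+0-14=60
Step 7: prey: 0+0-0=0; pred: 60+0-12=48
Step 8: prey: 0+0-0=0; pred: 48+0-9=39
Step 9: prey: 0+0-0=0; pred: 39+0-7=32
Step 10: prey: 0+0-0=0; pred: 32+0-6=26
Step 11: prey: 0+0-0=0; pred: 26+0-5=21
Max prey = 27 at step 1

Answer: 27 1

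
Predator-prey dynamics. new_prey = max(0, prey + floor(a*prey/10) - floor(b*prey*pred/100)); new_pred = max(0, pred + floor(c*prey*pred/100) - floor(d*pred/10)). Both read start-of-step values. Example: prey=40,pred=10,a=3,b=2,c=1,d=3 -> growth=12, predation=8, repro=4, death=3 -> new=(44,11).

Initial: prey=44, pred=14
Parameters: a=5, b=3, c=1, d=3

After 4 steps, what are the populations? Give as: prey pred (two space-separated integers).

Answer: 38 27

Derivation:
Step 1: prey: 44+22-18=48; pred: 14+6-4=16
Step 2: prey: 48+24-23=49; pred: 16+7-4=19
Step 3: prey: 49+24-27=46; pred: 19+9-5=23
Step 4: prey: 46+23-31=38; pred: 23+10-6=27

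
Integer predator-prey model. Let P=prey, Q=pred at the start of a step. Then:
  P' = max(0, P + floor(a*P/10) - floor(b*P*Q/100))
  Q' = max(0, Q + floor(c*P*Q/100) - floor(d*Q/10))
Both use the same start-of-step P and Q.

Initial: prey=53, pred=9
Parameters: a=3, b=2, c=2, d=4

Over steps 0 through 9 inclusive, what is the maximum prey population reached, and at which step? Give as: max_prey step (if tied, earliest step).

Answer: 59 1

Derivation:
Step 1: prey: 53+15-9=59; pred: 9+9-3=15
Step 2: prey: 59+17-17=59; pred: 15+17-6=26
Step 3: prey: 59+17-30=46; pred: 26+30-10=46
Step 4: prey: 46+13-42=17; pred: 46+42-18=70
Step 5: prey: 17+5-23=0; pred: 70+23-28=65
Step 6: prey: 0+0-0=0; pred: 65+0-26=39
Step 7: prey: 0+0-0=0; pred: 39+0-15=24
Step 8: prey: 0+0-0=0; pred: 24+0-9=15
Step 9: prey: 0+0-0=0; pred: 15+0-6=9
Max prey = 59 at step 1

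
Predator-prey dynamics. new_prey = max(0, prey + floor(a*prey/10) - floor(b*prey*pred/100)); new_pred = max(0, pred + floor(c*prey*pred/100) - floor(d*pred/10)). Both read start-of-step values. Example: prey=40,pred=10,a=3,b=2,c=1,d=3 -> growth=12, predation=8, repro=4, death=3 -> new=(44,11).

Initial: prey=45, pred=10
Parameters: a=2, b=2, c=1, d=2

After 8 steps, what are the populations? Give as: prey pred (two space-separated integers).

Step 1: prey: 45+9-9=45; pred: 10+4-2=12
Step 2: prey: 45+9-10=44; pred: 12+5-2=15
Step 3: prey: 44+8-13=39; pred: 15+6-3=18
Step 4: prey: 39+7-14=32; pred: 18+7-3=22
Step 5: prey: 32+6-14=24; pred: 22+7-4=25
Step 6: prey: 24+4-12=16; pred: 25+6-5=26
Step 7: prey: 16+3-8=11; pred: 26+4-5=25
Step 8: prey: 11+2-5=8; pred: 25+2-5=22

Answer: 8 22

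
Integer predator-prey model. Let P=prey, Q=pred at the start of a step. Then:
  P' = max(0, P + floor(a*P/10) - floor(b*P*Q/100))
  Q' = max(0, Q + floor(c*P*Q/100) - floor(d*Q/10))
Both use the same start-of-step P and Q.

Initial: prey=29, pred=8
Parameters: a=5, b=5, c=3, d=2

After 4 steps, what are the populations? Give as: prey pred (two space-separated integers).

Step 1: prey: 29+14-11=32; pred: 8+6-1=13
Step 2: prey: 32+16-20=28; pred: 13+12-2=23
Step 3: prey: 28+14-32=10; pred: 23+19-4=38
Step 4: prey: 10+5-19=0; pred: 38+11-7=42

Answer: 0 42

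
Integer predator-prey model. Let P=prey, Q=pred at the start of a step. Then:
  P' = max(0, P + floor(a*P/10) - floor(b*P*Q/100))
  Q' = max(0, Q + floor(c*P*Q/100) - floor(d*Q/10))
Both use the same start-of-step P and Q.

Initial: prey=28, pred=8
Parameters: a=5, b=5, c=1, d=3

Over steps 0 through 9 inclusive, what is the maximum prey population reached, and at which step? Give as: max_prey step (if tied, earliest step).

Answer: 45 5

Derivation:
Step 1: prey: 28+14-11=31; pred: 8+2-2=8
Step 2: prey: 31+15-12=34; pred: 8+2-2=8
Step 3: prey: 34+17-13=38; pred: 8+2-2=8
Step 4: prey: 38+19-15=42; pred: 8+3-2=9
Step 5: prey: 42+21-18=45; pred: 9+3-2=10
Step 6: prey: 45+22-22=45; pred: 10+4-3=11
Step 7: prey: 45+22-24=43; pred: 11+4-3=12
Step 8: prey: 43+21-25=39; pred: 12+5-3=14
Step 9: prey: 39+19-27=31; pred: 14+5-4=15
Max prey = 45 at step 5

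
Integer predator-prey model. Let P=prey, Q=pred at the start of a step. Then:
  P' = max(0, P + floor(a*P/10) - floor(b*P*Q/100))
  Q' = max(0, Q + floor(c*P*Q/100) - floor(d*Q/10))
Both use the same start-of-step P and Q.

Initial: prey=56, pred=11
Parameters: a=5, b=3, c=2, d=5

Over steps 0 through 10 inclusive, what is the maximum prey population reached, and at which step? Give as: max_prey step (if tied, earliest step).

Step 1: prey: 56+28-18=66; pred: 11+12-5=18
Step 2: prey: 66+33-35=64; pred: 18+23-9=32
Step 3: prey: 64+32-61=35; pred: 32+40-16=56
Step 4: prey: 35+17-58=0; pred: 56+39-28=67
Step 5: prey: 0+0-0=0; pred: 67+0-33=34
Step 6: prey: 0+0-0=0; pred: 34+0-17=17
Step 7: prey: 0+0-0=0; pred: 17+0-8=9
Step 8: prey: 0+0-0=0; pred: 9+0-4=5
Step 9: prey: 0+0-0=0; pred: 5+0-2=3
Step 10: prey: 0+0-0=0; pred: 3+0-1=2
Max prey = 66 at step 1

Answer: 66 1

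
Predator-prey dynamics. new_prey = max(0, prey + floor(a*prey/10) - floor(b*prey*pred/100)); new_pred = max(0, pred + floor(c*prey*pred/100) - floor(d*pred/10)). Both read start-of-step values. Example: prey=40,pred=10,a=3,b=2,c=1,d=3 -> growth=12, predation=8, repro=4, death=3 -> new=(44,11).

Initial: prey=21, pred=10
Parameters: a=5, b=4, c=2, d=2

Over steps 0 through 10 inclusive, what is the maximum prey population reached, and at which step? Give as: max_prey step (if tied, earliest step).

Answer: 23 1

Derivation:
Step 1: prey: 21+10-8=23; pred: 10+4-2=12
Step 2: prey: 23+11-11=23; pred: 12+5-2=15
Step 3: prey: 23+11-13=21; pred: 15+6-3=18
Step 4: prey: 21+10-15=16; pred: 18+7-3=22
Step 5: prey: 16+8-14=10; pred: 22+7-4=25
Step 6: prey: 10+5-10=5; pred: 25+5-5=25
Step 7: prey: 5+2-5=2; pred: 25+2-5=22
Step 8: prey: 2+1-1=2; pred: 22+0-4=18
Step 9: prey: 2+1-1=2; pred: 18+0-3=15
Step 10: prey: 2+1-1=2; pred: 15+0-3=12
Max prey = 23 at step 1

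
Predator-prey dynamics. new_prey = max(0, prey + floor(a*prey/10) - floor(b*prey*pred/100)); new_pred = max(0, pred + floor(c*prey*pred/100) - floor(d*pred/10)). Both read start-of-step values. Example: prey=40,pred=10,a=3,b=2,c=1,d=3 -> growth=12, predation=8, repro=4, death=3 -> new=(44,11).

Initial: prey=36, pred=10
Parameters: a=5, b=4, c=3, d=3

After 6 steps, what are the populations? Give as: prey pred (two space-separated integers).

Step 1: prey: 36+18-14=40; pred: 10+10-3=17
Step 2: prey: 40+20-27=33; pred: 17+20-5=32
Step 3: prey: 33+16-42=7; pred: 32+31-9=54
Step 4: prey: 7+3-15=0; pred: 54+11-16=49
Step 5: prey: 0+0-0=0; pred: 49+0-14=35
Step 6: prey: 0+0-0=0; pred: 35+0-10=25

Answer: 0 25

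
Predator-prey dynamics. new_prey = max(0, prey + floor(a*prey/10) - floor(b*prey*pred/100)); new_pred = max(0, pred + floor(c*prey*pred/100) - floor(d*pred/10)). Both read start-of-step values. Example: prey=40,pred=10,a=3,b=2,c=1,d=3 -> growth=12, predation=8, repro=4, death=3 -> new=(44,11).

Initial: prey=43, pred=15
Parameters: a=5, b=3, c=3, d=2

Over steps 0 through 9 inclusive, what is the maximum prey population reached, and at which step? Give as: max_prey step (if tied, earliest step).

Step 1: prey: 43+21-19=45; pred: 15+19-3=31
Step 2: prey: 45+22-41=26; pred: 31+41-6=66
Step 3: prey: 26+13-51=0; pred: 66+51-13=104
Step 4: prey: 0+0-0=0; pred: 104+0-20=84
Step 5: prey: 0+0-0=0; pred: 84+0-16=68
Step 6: prey: 0+0-0=0; pred: 68+0-13=55
Step 7: prey: 0+0-0=0; pred: 55+0-11=44
Step 8: prey: 0+0-0=0; pred: 44+0-8=36
Step 9: prey: 0+0-0=0; pred: 36+0-7=29
Max prey = 45 at step 1

Answer: 45 1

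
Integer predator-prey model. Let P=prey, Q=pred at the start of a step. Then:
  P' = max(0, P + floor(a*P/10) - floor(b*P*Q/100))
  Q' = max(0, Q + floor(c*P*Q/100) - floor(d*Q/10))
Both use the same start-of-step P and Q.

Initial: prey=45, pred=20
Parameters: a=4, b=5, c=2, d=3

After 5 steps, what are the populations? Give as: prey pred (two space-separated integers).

Answer: 0 12

Derivation:
Step 1: prey: 45+18-45=18; pred: 20+18-6=32
Step 2: prey: 18+7-28=0; pred: 32+11-9=34
Step 3: prey: 0+0-0=0; pred: 34+0-10=24
Step 4: prey: 0+0-0=0; pred: 24+0-7=17
Step 5: prey: 0+0-0=0; pred: 17+0-5=12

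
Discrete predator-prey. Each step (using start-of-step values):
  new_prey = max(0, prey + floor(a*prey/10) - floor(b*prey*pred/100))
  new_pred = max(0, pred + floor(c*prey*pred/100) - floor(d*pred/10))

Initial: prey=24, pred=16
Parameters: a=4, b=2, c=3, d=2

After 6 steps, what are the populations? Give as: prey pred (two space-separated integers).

Answer: 0 54

Derivation:
Step 1: prey: 24+9-7=26; pred: 16+11-3=24
Step 2: prey: 26+10-12=24; pred: 24+18-4=38
Step 3: prey: 24+9-18=15; pred: 38+27-7=58
Step 4: prey: 15+6-17=4; pred: 58+26-11=73
Step 5: prey: 4+1-5=0; pred: 73+8-14=67
Step 6: prey: 0+0-0=0; pred: 67+0-13=54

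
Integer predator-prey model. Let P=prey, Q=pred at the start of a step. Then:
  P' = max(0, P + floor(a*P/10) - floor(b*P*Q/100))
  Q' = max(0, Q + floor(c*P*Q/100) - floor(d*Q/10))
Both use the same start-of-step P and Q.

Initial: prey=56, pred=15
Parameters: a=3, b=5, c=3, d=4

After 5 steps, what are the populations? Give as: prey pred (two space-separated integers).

Step 1: prey: 56+16-42=30; pred: 15+25-6=34
Step 2: prey: 30+9-51=0; pred: 34+30-13=51
Step 3: prey: 0+0-0=0; pred: 51+0-20=31
Step 4: prey: 0+0-0=0; pred: 31+0-12=19
Step 5: prey: 0+0-0=0; pred: 19+0-7=12

Answer: 0 12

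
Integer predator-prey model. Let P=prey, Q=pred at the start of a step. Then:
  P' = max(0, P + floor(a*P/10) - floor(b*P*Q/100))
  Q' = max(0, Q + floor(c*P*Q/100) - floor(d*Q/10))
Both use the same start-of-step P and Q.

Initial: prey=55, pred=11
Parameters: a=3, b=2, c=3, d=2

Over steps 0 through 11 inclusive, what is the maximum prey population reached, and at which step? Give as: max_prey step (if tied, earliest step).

Answer: 59 1

Derivation:
Step 1: prey: 55+16-12=59; pred: 11+18-2=27
Step 2: prey: 59+17-31=45; pred: 27+47-5=69
Step 3: prey: 45+13-62=0; pred: 69+93-13=149
Step 4: prey: 0+0-0=0; pred: 149+0-29=120
Step 5: prey: 0+0-0=0; pred: 120+0-24=96
Step 6: prey: 0+0-0=0; pred: 96+0-19=77
Step 7: prey: 0+0-0=0; pred: 77+0-15=62
Step 8: prey: 0+0-0=0; pred: 62+0-12=50
Step 9: prey: 0+0-0=0; pred: 50+0-10=40
Step 10: prey: 0+0-0=0; pred: 40+0-8=32
Step 11: prey: 0+0-0=0; pred: 32+0-6=26
Max prey = 59 at step 1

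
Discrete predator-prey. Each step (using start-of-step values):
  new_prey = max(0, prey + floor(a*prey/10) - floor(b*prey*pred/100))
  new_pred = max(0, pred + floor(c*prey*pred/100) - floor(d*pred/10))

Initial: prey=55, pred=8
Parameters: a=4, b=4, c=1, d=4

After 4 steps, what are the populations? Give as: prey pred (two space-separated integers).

Answer: 54 15

Derivation:
Step 1: prey: 55+22-17=60; pred: 8+4-3=9
Step 2: prey: 60+24-21=63; pred: 9+5-3=11
Step 3: prey: 63+25-27=61; pred: 11+6-4=13
Step 4: prey: 61+24-31=54; pred: 13+7-5=15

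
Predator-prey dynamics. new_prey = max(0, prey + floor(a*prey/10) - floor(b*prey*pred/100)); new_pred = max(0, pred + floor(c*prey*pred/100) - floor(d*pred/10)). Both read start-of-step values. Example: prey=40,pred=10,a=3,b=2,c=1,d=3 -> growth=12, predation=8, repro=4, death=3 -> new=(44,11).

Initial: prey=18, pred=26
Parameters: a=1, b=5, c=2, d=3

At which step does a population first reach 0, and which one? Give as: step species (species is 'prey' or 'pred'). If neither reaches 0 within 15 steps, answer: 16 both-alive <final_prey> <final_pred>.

Step 1: prey: 18+1-23=0; pred: 26+9-7=28
First extinction: prey at step 1

Answer: 1 prey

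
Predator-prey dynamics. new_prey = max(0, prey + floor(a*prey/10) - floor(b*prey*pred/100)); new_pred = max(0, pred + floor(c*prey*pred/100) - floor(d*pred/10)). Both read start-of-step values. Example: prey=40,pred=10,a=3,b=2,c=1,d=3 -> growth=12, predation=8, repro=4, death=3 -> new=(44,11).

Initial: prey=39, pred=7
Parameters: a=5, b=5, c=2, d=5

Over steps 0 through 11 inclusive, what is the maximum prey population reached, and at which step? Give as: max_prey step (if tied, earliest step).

Step 1: prey: 39+19-13=45; pred: 7+5-3=9
Step 2: prey: 45+22-20=47; pred: 9+8-4=13
Step 3: prey: 47+23-30=40; pred: 13+12-6=19
Step 4: prey: 40+20-38=22; pred: 19+15-9=25
Step 5: prey: 22+11-27=6; pred: 25+11-12=24
Step 6: prey: 6+3-7=2; pred: 24+2-12=14
Step 7: prey: 2+1-1=2; pred: 14+0-7=7
Step 8: prey: 2+1-0=3; pred: 7+0-3=4
Step 9: prey: 3+1-0=4; pred: 4+0-2=2
Step 10: prey: 4+2-0=6; pred: 2+0-1=1
Step 11: prey: 6+3-0=9; pred: 1+0-0=1
Max prey = 47 at step 2

Answer: 47 2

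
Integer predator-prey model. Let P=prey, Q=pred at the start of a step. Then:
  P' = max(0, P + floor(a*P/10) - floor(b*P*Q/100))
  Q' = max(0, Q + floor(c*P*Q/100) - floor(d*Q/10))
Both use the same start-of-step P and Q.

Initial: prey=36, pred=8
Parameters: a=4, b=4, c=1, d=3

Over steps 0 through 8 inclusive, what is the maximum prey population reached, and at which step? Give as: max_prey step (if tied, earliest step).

Step 1: prey: 36+14-11=39; pred: 8+2-2=8
Step 2: prey: 39+15-12=42; pred: 8+3-2=9
Step 3: prey: 42+16-15=43; pred: 9+3-2=10
Step 4: prey: 43+17-17=43; pred: 10+4-3=11
Step 5: prey: 43+17-18=42; pred: 11+4-3=12
Step 6: prey: 42+16-20=38; pred: 12+5-3=14
Step 7: prey: 38+15-21=32; pred: 14+5-4=15
Step 8: prey: 32+12-19=25; pred: 15+4-4=15
Max prey = 43 at step 3

Answer: 43 3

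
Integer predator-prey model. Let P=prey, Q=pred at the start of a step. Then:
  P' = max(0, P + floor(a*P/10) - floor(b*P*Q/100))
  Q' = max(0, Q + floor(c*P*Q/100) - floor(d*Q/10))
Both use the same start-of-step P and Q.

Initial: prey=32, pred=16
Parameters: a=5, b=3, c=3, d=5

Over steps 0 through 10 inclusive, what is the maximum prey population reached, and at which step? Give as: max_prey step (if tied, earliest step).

Step 1: prey: 32+16-15=33; pred: 16+15-8=23
Step 2: prey: 33+16-22=27; pred: 23+22-11=34
Step 3: prey: 27+13-27=13; pred: 34+27-17=44
Step 4: prey: 13+6-17=2; pred: 44+17-22=39
Step 5: prey: 2+1-2=1; pred: 39+2-19=22
Step 6: prey: 1+0-0=1; pred: 22+0-11=11
Step 7: prey: 1+0-0=1; pred: 11+0-5=6
Step 8: prey: 1+0-0=1; pred: 6+0-3=3
Step 9: prey: 1+0-0=1; pred: 3+0-1=2
Step 10: prey: 1+0-0=1; pred: 2+0-1=1
Max prey = 33 at step 1

Answer: 33 1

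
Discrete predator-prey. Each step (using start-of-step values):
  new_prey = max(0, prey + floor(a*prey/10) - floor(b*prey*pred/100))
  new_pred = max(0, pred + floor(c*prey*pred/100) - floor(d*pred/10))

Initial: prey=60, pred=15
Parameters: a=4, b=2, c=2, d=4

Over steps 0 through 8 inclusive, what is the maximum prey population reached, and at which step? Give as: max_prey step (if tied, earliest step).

Answer: 66 1

Derivation:
Step 1: prey: 60+24-18=66; pred: 15+18-6=27
Step 2: prey: 66+26-35=57; pred: 27+35-10=52
Step 3: prey: 57+22-59=20; pred: 52+59-20=91
Step 4: prey: 20+8-36=0; pred: 91+36-36=91
Step 5: prey: 0+0-0=0; pred: 91+0-36=55
Step 6: prey: 0+0-0=0; pred: 55+0-22=33
Step 7: prey: 0+0-0=0; pred: 33+0-13=20
Step 8: prey: 0+0-0=0; pred: 20+0-8=12
Max prey = 66 at step 1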